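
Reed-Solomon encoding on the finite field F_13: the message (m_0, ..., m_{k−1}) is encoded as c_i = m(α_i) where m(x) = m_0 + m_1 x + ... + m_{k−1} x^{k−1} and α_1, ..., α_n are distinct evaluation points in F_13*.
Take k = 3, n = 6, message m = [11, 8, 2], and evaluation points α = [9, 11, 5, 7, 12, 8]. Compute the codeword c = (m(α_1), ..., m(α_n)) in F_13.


c = [11, 3, 10, 9, 5, 8]

Message polynomial: m(x) = 11 + 8·x + 2·x^2 (mod 13).
For each evaluation point α_i, compute m(α_i) mod 13:
  α_1 = 9: Horner steps 2 → 0 → 11, so m(9) = 11.
  α_2 = 11: Horner steps 2 → 4 → 3, so m(11) = 3.
  α_3 = 5: Horner steps 2 → 5 → 10, so m(5) = 10.
  α_4 = 7: Horner steps 2 → 9 → 9, so m(7) = 9.
  α_5 = 12: Horner steps 2 → 6 → 5, so m(12) = 5.
  α_6 = 8: Horner steps 2 → 11 → 8, so m(8) = 8.
Codeword c = [11, 3, 10, 9, 5, 8] ∈ F_13^6.


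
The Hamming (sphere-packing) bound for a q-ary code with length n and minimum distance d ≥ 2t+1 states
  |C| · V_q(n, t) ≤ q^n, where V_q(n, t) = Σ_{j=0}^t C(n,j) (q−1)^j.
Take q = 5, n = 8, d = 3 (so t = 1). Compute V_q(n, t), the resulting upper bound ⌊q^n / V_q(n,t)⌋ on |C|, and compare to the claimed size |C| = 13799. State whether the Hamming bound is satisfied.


V_q(n, t) = 33, q^n = 390625, Hamming bound = 11837, |C| = 13799 > bound (violated).

Step 1: Compute V_q(n, t) = Σ_{j=0}^1 C(n, j) (q−1)^j.
  j = 0: C(8,0)·(4)^0 = 1·1 = 1.
  j = 1: C(8,1)·(4)^1 = 8·4 = 32.
  V_q(n, t) = 1 + 32 = 33.
Step 2: q^n = 5^8 = 390625.
Step 3: Hamming bound ⌊q^n / V_q(n,t)⌋ = ⌊390625/33⌋ = 11837.
Step 4: Compare |C| = 13799 to 11837: violated.
The claimed |C| lies above the Hamming bound, so no 5-ary code of length 8 with d ≥ 3 can have 13799 codewords.


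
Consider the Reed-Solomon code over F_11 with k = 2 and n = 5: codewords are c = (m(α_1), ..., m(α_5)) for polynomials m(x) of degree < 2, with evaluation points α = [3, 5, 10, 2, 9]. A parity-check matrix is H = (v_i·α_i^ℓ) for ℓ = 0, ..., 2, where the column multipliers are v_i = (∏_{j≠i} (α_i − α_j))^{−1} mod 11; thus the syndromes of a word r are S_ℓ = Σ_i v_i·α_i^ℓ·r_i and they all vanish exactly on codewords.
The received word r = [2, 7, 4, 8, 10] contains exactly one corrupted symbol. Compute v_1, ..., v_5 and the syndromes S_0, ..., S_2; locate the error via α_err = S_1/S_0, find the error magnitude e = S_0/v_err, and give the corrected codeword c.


S = (5, 3, 4), error at position 2, error magnitude e = 6, c = [2, 1, 4, 8, 10].

Step 1: column multipliers v_i = (∏_{j≠i}(α_i − α_j))^{−1} mod 11.
  i = 1 (α = 3): (3−5)(3−10)(3−2)(3−9) = (−2)·(−7)·1·(−6) = −84 ≡ 4, so v_1 = 4^{−1} = 3 (mod 11).
  i = 2 (α = 5): (5−3)(5−10)(5−2)(5−9) = 2·(−5)·3·(−4) = 120 ≡ 10, so v_2 = 10^{−1} = 10 (mod 11).
  i = 3 (α = 10): (10−3)(10−5)(10−2)(10−9) = 7·5·8·1 = 280 ≡ 5, so v_3 = 5^{−1} = 9 (mod 11).
  i = 4 (α = 2): (2−3)(2−5)(2−10)(2−9) = (−1)·(−3)·(−8)·(−7) = 168 ≡ 3, so v_4 = 3^{−1} = 4 (mod 11).
  i = 5 (α = 9): (9−3)(9−5)(9−10)(9−2) = 6·4·(−1)·7 = −168 ≡ 8, so v_5 = 8^{−1} = 7 (mod 11).
  v = [3, 10, 9, 4, 7].
Step 2: syndromes of r = [2, 7, 4, 8, 10] (all sums mod 11).
  S_0 = Σ v_i r_i = 3·2 + 10·7 + 9·4 + 4·8 + 7·10 = 214 ≡ 5.
  S_1 = Σ v_i α_i r_i = 3·3·2 + 10·5·7 + 9·10·4 + 4·2·8 + 7·9·10 = 1422 ≡ 3.
  α_i^2 mod 11 = [9, 3, 1, 4, 4].
  S_2 = Σ v_i α_i^2 r_i = 3·9·2 + 10·3·7 + 9·1·4 + 4·4·8 + 7·4·10 = 708 ≡ 4.
  S = (5, 3, 4) ≠ 0, so r is not a codeword (an error is present).
Step 3: locate the error. For a single error e at position i, S_ℓ = v_i·e·α_i^ℓ, so α_err = S_1/S_0.
  S_0^{−1} = 5^{−1} = 9 (mod 11), so α_err = 3·9 = 27 ≡ 5 = α_2. Error position i = 2.
  Consistency check: S_2/S_1 = 4·4 = 16 ≡ 5 = α_err ✓ (single-error assumption holds).
Step 4: error magnitude e = S_0/v_2 = S_0·∏_{j≠2}(α_2 − α_j) = 5·10 = 50 ≡ 6 (mod 11).
Step 5: correct position 2: c_2 = r_2 − e = 7 − 6 ≡ 1 (mod 11). Hence c = [2, 1, 4, 8, 10].
  Check: interpolating c through the α_i gives m(x) = 9 + 5·x (degree < 2) with m(α_i) = c_i for every i, so c is indeed a codeword.


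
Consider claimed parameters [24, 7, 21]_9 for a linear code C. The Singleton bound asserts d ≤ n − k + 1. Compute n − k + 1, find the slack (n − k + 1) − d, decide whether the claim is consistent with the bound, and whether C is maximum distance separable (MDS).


Singleton RHS = n − k + 1 = 18, slack = -3, bound violated (no such code; not MDS).

Singleton bound: d ≤ n − k + 1.
Here n = 24, k = 7, so n − k + 1 = 18.
Given d = 21, check d ≤ 18: NO.
Slack = (n − k + 1) − d = -3.
The slack is negative: d = 21 exceeds n − k + 1 = 18 by 3, so the Singleton bound is violated and no linear [24, 7, 21]_9 code can exist. In particular it is not MDS (MDS requires d = n − k + 1 exactly).
Description: the claimed parameters are [24, 7, 21]_9; such a code would be impossible (violates the Singleton bound).


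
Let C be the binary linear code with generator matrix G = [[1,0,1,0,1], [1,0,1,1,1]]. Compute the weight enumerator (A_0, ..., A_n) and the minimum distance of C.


Weight distribution: A_0 = 1, A_1 = 1, A_3 = 1, A_4 = 1. Minimum distance d = 1.

Enumerate all 2^2 = 4 messages m ∈ F_2^2.
For each, compute codeword c = mG in F_2^5, then tally its weight.
  m = 00 → c = 00000, weight = 0.
  m = 10 → c = 10101, weight = 3.
  m = 01 → c = 10111, weight = 4.
  m = 11 → c = 00010, weight = 1.
Tally weights:
  weight 0: 1 codewords.
  weight 1: 1 codewords.
  weight 3: 1 codewords.
  weight 4: 1 codewords.
Minimum distance d = smallest w > 0 with A_w > 0 = 1.
Sanity: Σ A_w = 4 = 2^2 = 4 ✓.


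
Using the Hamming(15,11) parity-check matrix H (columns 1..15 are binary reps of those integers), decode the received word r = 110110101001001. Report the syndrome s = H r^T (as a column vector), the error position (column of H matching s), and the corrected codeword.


s = (1, 1, 1, 1)^T, error position = 15, corrected codeword c = 110110101001000

Compute s = H r^T mod 2 one row at a time:
  s_1 = 0 + 1 + 0 + 0 + 1 + 0 + 0 + 1 = 3 ≡ 1 (mod 2).
  s_2 = 1 + 1 + 0 + 1 + 1 + 0 + 0 + 1 = 5 ≡ 1 (mod 2).
  s_3 = 1 + 0 + 0 + 1 + 0 + 0 + 0 + 1 = 3 ≡ 1 (mod 2).
  s_4 = 1 + 0 + 1 + 1 + 1 + 0 + 0 + 1 = 5 ≡ 1 (mod 2).
s = (1, 1, 1, 1)^T — this equals column 15 of H (binary 1111), so error is at position 15.
Correct: flip bit 15 of r = 110110101001001 to get c = 110110101001000.


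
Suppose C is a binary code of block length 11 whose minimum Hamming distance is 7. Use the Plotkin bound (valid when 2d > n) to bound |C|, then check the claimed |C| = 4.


Plotkin bound M ≤ 4; given |C| = 4 ≤ bound (satisfied).

Check applicability: 2d = 14, n = 11.
2d − n = 3 > 0, so Plotkin applies.
Compute d/(2d−n) = 7/3 ≈ 2.3333.
⌊d/(2d−n)⌋ = 2.
Plotkin bound: M ≤ 2·2 = 4.
Given |C| = 4, check: satisfied.
This |C| is at the Plotkin bound.


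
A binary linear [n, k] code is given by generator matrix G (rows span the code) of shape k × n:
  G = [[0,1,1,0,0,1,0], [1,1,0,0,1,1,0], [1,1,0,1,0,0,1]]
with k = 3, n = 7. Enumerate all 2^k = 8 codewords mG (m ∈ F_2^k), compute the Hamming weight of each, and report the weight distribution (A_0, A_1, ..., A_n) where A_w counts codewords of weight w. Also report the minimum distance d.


Weight distribution: A_0 = 1, A_3 = 2, A_4 = 3, A_5 = 2. Minimum distance d = 3.

Enumerate all 2^3 = 8 messages m ∈ F_2^3.
For each, compute codeword c = mG in F_2^7, then tally its weight.
  m = 000 → c = 0000000, weight = 0.
  m = 100 → c = 0110010, weight = 3.
  m = 010 → c = 1100110, weight = 4.
  m = 110 → c = 1010100, weight = 3.
  m = 001 → c = 1101001, weight = 4.
  m = 101 → c = 1011011, weight = 5.
  m = 011 → c = 0001111, weight = 4.
  m = 111 → c = 0111101, weight = 5.
Tally weights:
  weight 0: 1 codewords.
  weight 3: 2 codewords.
  weight 4: 3 codewords.
  weight 5: 2 codewords.
Minimum distance d = smallest w > 0 with A_w > 0 = 3.
Sanity: Σ A_w = 8 = 2^3 = 8 ✓.


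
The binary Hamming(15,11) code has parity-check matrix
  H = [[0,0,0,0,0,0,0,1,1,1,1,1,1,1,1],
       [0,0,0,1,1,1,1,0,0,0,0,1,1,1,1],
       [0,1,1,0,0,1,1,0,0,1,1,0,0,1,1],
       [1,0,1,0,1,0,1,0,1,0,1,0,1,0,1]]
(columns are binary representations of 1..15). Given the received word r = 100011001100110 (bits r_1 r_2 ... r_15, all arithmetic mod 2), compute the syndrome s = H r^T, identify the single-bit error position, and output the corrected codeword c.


s = (0, 0, 1, 0)^T, error position = 2, corrected codeword c = 110011001100110

Compute s = H r^T mod 2 one row at a time:
  s_1 = 0 + 1 + 1 + 0 + 0 + 1 + 1 + 0 = 4 ≡ 0 (mod 2).
  s_2 = 0 + 1 + 1 + 0 + 0 + 1 + 1 + 0 = 4 ≡ 0 (mod 2).
  s_3 = 0 + 0 + 1 + 0 + 1 + 0 + 1 + 0 = 3 ≡ 1 (mod 2).
  s_4 = 1 + 0 + 1 + 0 + 1 + 0 + 1 + 0 = 4 ≡ 0 (mod 2).
s = (0, 0, 1, 0)^T — this equals column 2 of H (binary 0010), so error is at position 2.
Correct: flip bit 2 of r = 100011001100110 to get c = 110011001100110.


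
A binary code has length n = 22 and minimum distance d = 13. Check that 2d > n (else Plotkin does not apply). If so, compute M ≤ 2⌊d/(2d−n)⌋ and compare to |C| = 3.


Plotkin bound M ≤ 6; given |C| = 3 ≤ bound (satisfied).

Check applicability: 2d = 26, n = 22.
2d − n = 4 > 0, so Plotkin applies.
Compute d/(2d−n) = 13/4 ≈ 3.2500.
⌊d/(2d−n)⌋ = 3.
Plotkin bound: M ≤ 2·3 = 6.
Given |C| = 3, check: satisfied.
This |C| is below the Plotkin bound.


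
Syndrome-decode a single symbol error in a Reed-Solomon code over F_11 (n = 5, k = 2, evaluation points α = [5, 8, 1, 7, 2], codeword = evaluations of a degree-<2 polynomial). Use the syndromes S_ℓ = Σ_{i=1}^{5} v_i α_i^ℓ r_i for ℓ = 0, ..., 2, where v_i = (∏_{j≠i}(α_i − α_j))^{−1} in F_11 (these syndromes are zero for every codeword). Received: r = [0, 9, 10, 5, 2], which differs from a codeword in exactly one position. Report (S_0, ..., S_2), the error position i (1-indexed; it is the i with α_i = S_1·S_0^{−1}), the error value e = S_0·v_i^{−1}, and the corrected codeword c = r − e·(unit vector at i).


S = (9, 8, 1), error at position 4, error magnitude e = 10, c = [0, 9, 10, 6, 2].

Step 1: column multipliers v_i = (∏_{j≠i}(α_i − α_j))^{−1} mod 11.
  i = 1 (α = 5): (5−8)(5−1)(5−7)(5−2) = (−3)·4·(−2)·3 = 72 ≡ 6, so v_1 = 6^{−1} = 2 (mod 11).
  i = 2 (α = 8): (8−5)(8−1)(8−7)(8−2) = 3·7·1·6 = 126 ≡ 5, so v_2 = 5^{−1} = 9 (mod 11).
  i = 3 (α = 1): (1−5)(1−8)(1−7)(1−2) = (−4)·(−7)·(−6)·(−1) = 168 ≡ 3, so v_3 = 3^{−1} = 4 (mod 11).
  i = 4 (α = 7): (7−5)(7−8)(7−1)(7−2) = 2·(−1)·6·5 = −60 ≡ 6, so v_4 = 6^{−1} = 2 (mod 11).
  i = 5 (α = 2): (2−5)(2−8)(2−1)(2−7) = (−3)·(−6)·1·(−5) = −90 ≡ 9, so v_5 = 9^{−1} = 5 (mod 11).
  v = [2, 9, 4, 2, 5].
Step 2: syndromes of r = [0, 9, 10, 5, 2] (all sums mod 11).
  S_0 = Σ v_i r_i = 2·0 + 9·9 + 4·10 + 2·5 + 5·2 = 141 ≡ 9.
  S_1 = Σ v_i α_i r_i = 2·5·0 + 9·8·9 + 4·1·10 + 2·7·5 + 5·2·2 = 778 ≡ 8.
  α_i^2 mod 11 = [3, 9, 1, 5, 4].
  S_2 = Σ v_i α_i^2 r_i = 2·3·0 + 9·9·9 + 4·1·10 + 2·5·5 + 5·4·2 = 859 ≡ 1.
  S = (9, 8, 1) ≠ 0, so r is not a codeword (an error is present).
Step 3: locate the error. For a single error e at position i, S_ℓ = v_i·e·α_i^ℓ, so α_err = S_1/S_0.
  S_0^{−1} = 9^{−1} = 5 (mod 11), so α_err = 8·5 = 40 ≡ 7 = α_4. Error position i = 4.
  Consistency check: S_2/S_1 = 1·7 = 7 ≡ 7 = α_err ✓ (single-error assumption holds).
Step 4: error magnitude e = S_0/v_4 = S_0·∏_{j≠4}(α_4 − α_j) = 9·6 = 54 ≡ 10 (mod 11).
Step 5: correct position 4: c_4 = r_4 − e = 5 − 10 ≡ 6 (mod 11). Hence c = [0, 9, 10, 6, 2].
  Check: interpolating c through the α_i gives m(x) = 7 + 3·x (degree < 2) with m(α_i) = c_i for every i, so c is indeed a codeword.


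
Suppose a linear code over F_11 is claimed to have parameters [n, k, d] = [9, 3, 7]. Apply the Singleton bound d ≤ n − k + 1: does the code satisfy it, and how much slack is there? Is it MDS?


Singleton RHS = n − k + 1 = 7, slack = 0, bound satisfied, MDS.

Singleton bound: d ≤ n − k + 1.
Here n = 9, k = 3, so n − k + 1 = 7.
Given d = 7, check d ≤ 7: YES.
Slack = (n − k + 1) − d = 0.
The code is MDS (slack = 0).
Description: the claimed parameters are [9, 3, 7]_11; such a code would be MDS (meets Singleton bound).


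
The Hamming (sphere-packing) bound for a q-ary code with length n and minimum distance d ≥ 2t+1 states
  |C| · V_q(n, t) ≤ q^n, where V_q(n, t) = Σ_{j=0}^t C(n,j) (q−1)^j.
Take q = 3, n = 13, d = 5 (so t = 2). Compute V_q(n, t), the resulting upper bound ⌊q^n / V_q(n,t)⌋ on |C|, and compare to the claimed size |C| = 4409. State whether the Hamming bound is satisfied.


V_q(n, t) = 339, q^n = 1594323, Hamming bound = 4703, |C| = 4409 ≤ bound (satisfied).

Step 1: Compute V_q(n, t) = Σ_{j=0}^2 C(n, j) (q−1)^j.
  j = 0: C(13,0)·(2)^0 = 1·1 = 1.
  j = 1: C(13,1)·(2)^1 = 13·2 = 26.
  j = 2: C(13,2)·(2)^2 = 78·4 = 312.
  V_q(n, t) = 1 + 26 + 312 = 339.
Step 2: q^n = 3^13 = 1594323.
Step 3: Hamming bound ⌊q^n / V_q(n,t)⌋ = ⌊1594323/339⌋ = 4703.
Step 4: Compare |C| = 4409 to 4703: satisfied.
The claimed |C| lies below the Hamming bound.


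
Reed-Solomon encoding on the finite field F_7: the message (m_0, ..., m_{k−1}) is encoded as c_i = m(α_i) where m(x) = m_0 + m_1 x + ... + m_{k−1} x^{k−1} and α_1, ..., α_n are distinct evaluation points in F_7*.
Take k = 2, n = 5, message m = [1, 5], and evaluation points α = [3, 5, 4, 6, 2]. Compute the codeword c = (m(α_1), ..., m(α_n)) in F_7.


c = [2, 5, 0, 3, 4]

Message polynomial: m(x) = 1 + 5·x (mod 7).
For each evaluation point α_i, compute m(α_i) mod 7:
  α_1 = 3: Horner steps 5 → 2, so m(3) = 2.
  α_2 = 5: Horner steps 5 → 5, so m(5) = 5.
  α_3 = 4: Horner steps 5 → 0, so m(4) = 0.
  α_4 = 6: Horner steps 5 → 3, so m(6) = 3.
  α_5 = 2: Horner steps 5 → 4, so m(2) = 4.
Codeword c = [2, 5, 0, 3, 4] ∈ F_7^5.


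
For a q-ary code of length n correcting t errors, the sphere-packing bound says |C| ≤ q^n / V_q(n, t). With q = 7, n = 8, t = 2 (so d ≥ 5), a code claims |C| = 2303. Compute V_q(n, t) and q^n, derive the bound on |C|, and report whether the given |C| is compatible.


V_q(n, t) = 1057, q^n = 5764801, Hamming bound = 5453, |C| = 2303 ≤ bound (satisfied).

Step 1: Compute V_q(n, t) = Σ_{j=0}^2 C(n, j) (q−1)^j.
  j = 0: C(8,0)·(6)^0 = 1·1 = 1.
  j = 1: C(8,1)·(6)^1 = 8·6 = 48.
  j = 2: C(8,2)·(6)^2 = 28·36 = 1008.
  V_q(n, t) = 1 + 48 + 1008 = 1057.
Step 2: q^n = 7^8 = 5764801.
Step 3: Hamming bound ⌊q^n / V_q(n,t)⌋ = ⌊5764801/1057⌋ = 5453.
Step 4: Compare |C| = 2303 to 5453: satisfied.
The claimed |C| lies below the Hamming bound.


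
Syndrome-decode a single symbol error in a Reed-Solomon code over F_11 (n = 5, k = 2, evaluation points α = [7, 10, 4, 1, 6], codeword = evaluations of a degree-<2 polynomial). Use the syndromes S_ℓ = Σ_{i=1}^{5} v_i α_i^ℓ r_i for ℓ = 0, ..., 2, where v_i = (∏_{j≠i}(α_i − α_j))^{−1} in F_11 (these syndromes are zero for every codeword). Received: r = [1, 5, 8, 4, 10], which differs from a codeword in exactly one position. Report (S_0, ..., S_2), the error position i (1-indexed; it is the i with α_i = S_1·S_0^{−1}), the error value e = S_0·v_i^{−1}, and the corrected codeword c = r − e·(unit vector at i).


S = (2, 1, 6), error at position 5, error magnitude e = 3, c = [1, 5, 8, 4, 7].

Step 1: column multipliers v_i = (∏_{j≠i}(α_i − α_j))^{−1} mod 11.
  i = 1 (α = 7): (7−10)(7−4)(7−1)(7−6) = (−3)·3·6·1 = −54 ≡ 1, so v_1 = 1^{−1} = 1 (mod 11).
  i = 2 (α = 10): (10−7)(10−4)(10−1)(10−6) = 3·6·9·4 = 648 ≡ 10, so v_2 = 10^{−1} = 10 (mod 11).
  i = 3 (α = 4): (4−7)(4−10)(4−1)(4−6) = (−3)·(−6)·3·(−2) = −108 ≡ 2, so v_3 = 2^{−1} = 6 (mod 11).
  i = 4 (α = 1): (1−7)(1−10)(1−4)(1−6) = (−6)·(−9)·(−3)·(−5) = 810 ≡ 7, so v_4 = 7^{−1} = 8 (mod 11).
  i = 5 (α = 6): (6−7)(6−10)(6−4)(6−1) = (−1)·(−4)·2·5 = 40 ≡ 7, so v_5 = 7^{−1} = 8 (mod 11).
  v = [1, 10, 6, 8, 8].
Step 2: syndromes of r = [1, 5, 8, 4, 10] (all sums mod 11).
  S_0 = Σ v_i r_i = 1·1 + 10·5 + 6·8 + 8·4 + 8·10 = 211 ≡ 2.
  S_1 = Σ v_i α_i r_i = 1·7·1 + 10·10·5 + 6·4·8 + 8·1·4 + 8·6·10 = 1211 ≡ 1.
  α_i^2 mod 11 = [5, 1, 5, 1, 3].
  S_2 = Σ v_i α_i^2 r_i = 1·5·1 + 10·1·5 + 6·5·8 + 8·1·4 + 8·3·10 = 567 ≡ 6.
  S = (2, 1, 6) ≠ 0, so r is not a codeword (an error is present).
Step 3: locate the error. For a single error e at position i, S_ℓ = v_i·e·α_i^ℓ, so α_err = S_1/S_0.
  S_0^{−1} = 2^{−1} = 6 (mod 11), so α_err = 1·6 = 6 ≡ 6 = α_5. Error position i = 5.
  Consistency check: S_2/S_1 = 6·1 = 6 ≡ 6 = α_err ✓ (single-error assumption holds).
Step 4: error magnitude e = S_0/v_5 = S_0·∏_{j≠5}(α_5 − α_j) = 2·7 = 14 ≡ 3 (mod 11).
Step 5: correct position 5: c_5 = r_5 − e = 10 − 3 ≡ 7 (mod 11). Hence c = [1, 5, 8, 4, 7].
  Check: interpolating c through the α_i gives m(x) = 10 + 5·x (degree < 2) with m(α_i) = c_i for every i, so c is indeed a codeword.


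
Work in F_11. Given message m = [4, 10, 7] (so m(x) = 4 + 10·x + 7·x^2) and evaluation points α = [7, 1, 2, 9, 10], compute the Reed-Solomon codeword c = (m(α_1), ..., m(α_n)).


c = [10, 10, 8, 1, 1]

Message polynomial: m(x) = 4 + 10·x + 7·x^2 (mod 11).
For each evaluation point α_i, compute m(α_i) mod 11:
  α_1 = 7: Horner steps 7 → 4 → 10, so m(7) = 10.
  α_2 = 1: Horner steps 7 → 6 → 10, so m(1) = 10.
  α_3 = 2: Horner steps 7 → 2 → 8, so m(2) = 8.
  α_4 = 9: Horner steps 7 → 7 → 1, so m(9) = 1.
  α_5 = 10: Horner steps 7 → 3 → 1, so m(10) = 1.
Codeword c = [10, 10, 8, 1, 1] ∈ F_11^5.


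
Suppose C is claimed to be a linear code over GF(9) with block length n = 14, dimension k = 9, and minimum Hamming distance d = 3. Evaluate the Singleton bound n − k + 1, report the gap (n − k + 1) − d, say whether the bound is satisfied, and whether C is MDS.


Singleton RHS = n − k + 1 = 6, slack = 3, bound satisfied, not MDS.

Singleton bound: d ≤ n − k + 1.
Here n = 14, k = 9, so n − k + 1 = 6.
Given d = 3, check d ≤ 6: YES.
Slack = (n − k + 1) − d = 3.
The code is NOT MDS (slack = 3 > 0).
Description: the claimed parameters are [14, 9, 3]_9; such a code would be non-MDS.


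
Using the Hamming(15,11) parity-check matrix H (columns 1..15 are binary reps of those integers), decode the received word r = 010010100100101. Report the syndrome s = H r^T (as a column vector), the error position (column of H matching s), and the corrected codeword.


s = (1, 0, 0, 0)^T, error position = 8, corrected codeword c = 010010110100101

Compute s = H r^T mod 2 one row at a time:
  s_1 = 0 + 0 + 1 + 0 + 0 + 1 + 0 + 1 = 3 ≡ 1 (mod 2).
  s_2 = 0 + 1 + 0 + 1 + 0 + 1 + 0 + 1 = 4 ≡ 0 (mod 2).
  s_3 = 1 + 0 + 0 + 1 + 1 + 0 + 0 + 1 = 4 ≡ 0 (mod 2).
  s_4 = 0 + 0 + 1 + 1 + 0 + 0 + 1 + 1 = 4 ≡ 0 (mod 2).
s = (1, 0, 0, 0)^T — this equals column 8 of H (binary 1000), so error is at position 8.
Correct: flip bit 8 of r = 010010100100101 to get c = 010010110100101.


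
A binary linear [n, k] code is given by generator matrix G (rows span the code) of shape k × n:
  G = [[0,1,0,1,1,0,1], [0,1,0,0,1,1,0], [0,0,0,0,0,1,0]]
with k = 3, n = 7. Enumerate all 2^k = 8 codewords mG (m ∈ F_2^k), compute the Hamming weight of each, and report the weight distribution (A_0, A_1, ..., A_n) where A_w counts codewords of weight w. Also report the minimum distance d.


Weight distribution: A_0 = 1, A_1 = 1, A_2 = 2, A_3 = 2, A_4 = 1, A_5 = 1. Minimum distance d = 1.

Enumerate all 2^3 = 8 messages m ∈ F_2^3.
For each, compute codeword c = mG in F_2^7, then tally its weight.
  m = 000 → c = 0000000, weight = 0.
  m = 100 → c = 0101101, weight = 4.
  m = 010 → c = 0100110, weight = 3.
  m = 110 → c = 0001011, weight = 3.
  m = 001 → c = 0000010, weight = 1.
  m = 101 → c = 0101111, weight = 5.
  m = 011 → c = 0100100, weight = 2.
  m = 111 → c = 0001001, weight = 2.
Tally weights:
  weight 0: 1 codewords.
  weight 1: 1 codewords.
  weight 2: 2 codewords.
  weight 3: 2 codewords.
  weight 4: 1 codewords.
  weight 5: 1 codewords.
Minimum distance d = smallest w > 0 with A_w > 0 = 1.
Sanity: Σ A_w = 8 = 2^3 = 8 ✓.


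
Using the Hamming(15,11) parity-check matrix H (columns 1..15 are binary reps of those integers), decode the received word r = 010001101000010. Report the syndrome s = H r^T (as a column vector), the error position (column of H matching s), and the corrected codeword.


s = (0, 1, 0, 0)^T, error position = 4, corrected codeword c = 010101101000010

Compute s = H r^T mod 2 one row at a time:
  s_1 = 0 + 1 + 0 + 0 + 0 + 0 + 1 + 0 = 2 ≡ 0 (mod 2).
  s_2 = 0 + 0 + 1 + 1 + 0 + 0 + 1 + 0 = 3 ≡ 1 (mod 2).
  s_3 = 1 + 0 + 1 + 1 + 0 + 0 + 1 + 0 = 4 ≡ 0 (mod 2).
  s_4 = 0 + 0 + 0 + 1 + 1 + 0 + 0 + 0 = 2 ≡ 0 (mod 2).
s = (0, 1, 0, 0)^T — this equals column 4 of H (binary 0100), so error is at position 4.
Correct: flip bit 4 of r = 010001101000010 to get c = 010101101000010.


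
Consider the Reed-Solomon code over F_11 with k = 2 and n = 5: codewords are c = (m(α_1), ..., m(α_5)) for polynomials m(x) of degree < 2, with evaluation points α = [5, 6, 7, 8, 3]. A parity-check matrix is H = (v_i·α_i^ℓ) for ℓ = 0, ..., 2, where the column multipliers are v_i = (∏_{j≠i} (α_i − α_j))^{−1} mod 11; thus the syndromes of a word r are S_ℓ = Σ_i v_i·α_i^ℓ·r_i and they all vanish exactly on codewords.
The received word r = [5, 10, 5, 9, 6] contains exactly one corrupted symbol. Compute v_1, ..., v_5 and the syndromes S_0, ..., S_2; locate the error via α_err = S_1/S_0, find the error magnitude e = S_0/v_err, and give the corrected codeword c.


S = (4, 6, 9), error at position 3, error magnitude e = 1, c = [5, 10, 4, 9, 6].

Step 1: column multipliers v_i = (∏_{j≠i}(α_i − α_j))^{−1} mod 11.
  i = 1 (α = 5): (5−6)(5−7)(5−8)(5−3) = (−1)·(−2)·(−3)·2 = −12 ≡ 10, so v_1 = 10^{−1} = 10 (mod 11).
  i = 2 (α = 6): (6−5)(6−7)(6−8)(6−3) = 1·(−1)·(−2)·3 = 6 ≡ 6, so v_2 = 6^{−1} = 2 (mod 11).
  i = 3 (α = 7): (7−5)(7−6)(7−8)(7−3) = 2·1·(−1)·4 = −8 ≡ 3, so v_3 = 3^{−1} = 4 (mod 11).
  i = 4 (α = 8): (8−5)(8−6)(8−7)(8−3) = 3·2·1·5 = 30 ≡ 8, so v_4 = 8^{−1} = 7 (mod 11).
  i = 5 (α = 3): (3−5)(3−6)(3−7)(3−8) = (−2)·(−3)·(−4)·(−5) = 120 ≡ 10, so v_5 = 10^{−1} = 10 (mod 11).
  v = [10, 2, 4, 7, 10].
Step 2: syndromes of r = [5, 10, 5, 9, 6] (all sums mod 11).
  S_0 = Σ v_i r_i = 10·5 + 2·10 + 4·5 + 7·9 + 10·6 = 213 ≡ 4.
  S_1 = Σ v_i α_i r_i = 10·5·5 + 2·6·10 + 4·7·5 + 7·8·9 + 10·3·6 = 1194 ≡ 6.
  α_i^2 mod 11 = [3, 3, 5, 9, 9].
  S_2 = Σ v_i α_i^2 r_i = 10·3·5 + 2·3·10 + 4·5·5 + 7·9·9 + 10·9·6 = 1417 ≡ 9.
  S = (4, 6, 9) ≠ 0, so r is not a codeword (an error is present).
Step 3: locate the error. For a single error e at position i, S_ℓ = v_i·e·α_i^ℓ, so α_err = S_1/S_0.
  S_0^{−1} = 4^{−1} = 3 (mod 11), so α_err = 6·3 = 18 ≡ 7 = α_3. Error position i = 3.
  Consistency check: S_2/S_1 = 9·2 = 18 ≡ 7 = α_err ✓ (single-error assumption holds).
Step 4: error magnitude e = S_0/v_3 = S_0·∏_{j≠3}(α_3 − α_j) = 4·3 = 12 ≡ 1 (mod 11).
Step 5: correct position 3: c_3 = r_3 − e = 5 − 1 ≡ 4 (mod 11). Hence c = [5, 10, 4, 9, 6].
  Check: interpolating c through the α_i gives m(x) = 2 + 5·x (degree < 2) with m(α_i) = c_i for every i, so c is indeed a codeword.


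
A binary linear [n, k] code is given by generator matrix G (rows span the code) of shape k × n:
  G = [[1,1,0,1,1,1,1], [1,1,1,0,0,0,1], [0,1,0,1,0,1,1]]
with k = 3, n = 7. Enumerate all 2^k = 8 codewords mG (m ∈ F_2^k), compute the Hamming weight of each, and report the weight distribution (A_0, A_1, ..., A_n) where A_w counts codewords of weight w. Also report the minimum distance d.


Weight distribution: A_0 = 1, A_2 = 1, A_4 = 5, A_6 = 1. Minimum distance d = 2.

Enumerate all 2^3 = 8 messages m ∈ F_2^3.
For each, compute codeword c = mG in F_2^7, then tally its weight.
  m = 000 → c = 0000000, weight = 0.
  m = 100 → c = 1101111, weight = 6.
  m = 010 → c = 1110001, weight = 4.
  m = 110 → c = 0011110, weight = 4.
  m = 001 → c = 0101011, weight = 4.
  m = 101 → c = 1000100, weight = 2.
  m = 011 → c = 1011010, weight = 4.
  m = 111 → c = 0110101, weight = 4.
Tally weights:
  weight 0: 1 codewords.
  weight 2: 1 codewords.
  weight 4: 5 codewords.
  weight 6: 1 codewords.
Minimum distance d = smallest w > 0 with A_w > 0 = 2.
Sanity: Σ A_w = 8 = 2^3 = 8 ✓.


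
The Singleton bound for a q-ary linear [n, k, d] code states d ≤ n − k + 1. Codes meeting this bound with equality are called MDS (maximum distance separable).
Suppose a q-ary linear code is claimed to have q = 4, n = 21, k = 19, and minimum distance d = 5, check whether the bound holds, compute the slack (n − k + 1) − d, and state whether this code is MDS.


Singleton RHS = n − k + 1 = 3, slack = -2, bound violated (no such code; not MDS).

Singleton bound: d ≤ n − k + 1.
Here n = 21, k = 19, so n − k + 1 = 3.
Given d = 5, check d ≤ 3: NO.
Slack = (n − k + 1) − d = -2.
The slack is negative: d = 5 exceeds n − k + 1 = 3 by 2, so the Singleton bound is violated and no linear [21, 19, 5]_4 code can exist. In particular it is not MDS (MDS requires d = n − k + 1 exactly).
Description: the claimed parameters are [21, 19, 5]_4; such a code would be impossible (violates the Singleton bound).


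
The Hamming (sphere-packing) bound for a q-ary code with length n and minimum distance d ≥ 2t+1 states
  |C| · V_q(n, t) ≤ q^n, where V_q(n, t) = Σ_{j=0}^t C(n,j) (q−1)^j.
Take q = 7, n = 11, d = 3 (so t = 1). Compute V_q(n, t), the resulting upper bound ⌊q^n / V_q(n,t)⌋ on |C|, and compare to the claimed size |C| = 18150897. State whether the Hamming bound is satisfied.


V_q(n, t) = 67, q^n = 1977326743, Hamming bound = 29512339, |C| = 18150897 ≤ bound (satisfied).

Step 1: Compute V_q(n, t) = Σ_{j=0}^1 C(n, j) (q−1)^j.
  j = 0: C(11,0)·(6)^0 = 1·1 = 1.
  j = 1: C(11,1)·(6)^1 = 11·6 = 66.
  V_q(n, t) = 1 + 66 = 67.
Step 2: q^n = 7^11 = 1977326743.
Step 3: Hamming bound ⌊q^n / V_q(n,t)⌋ = ⌊1977326743/67⌋ = 29512339.
Step 4: Compare |C| = 18150897 to 29512339: satisfied.
The claimed |C| lies below the Hamming bound.


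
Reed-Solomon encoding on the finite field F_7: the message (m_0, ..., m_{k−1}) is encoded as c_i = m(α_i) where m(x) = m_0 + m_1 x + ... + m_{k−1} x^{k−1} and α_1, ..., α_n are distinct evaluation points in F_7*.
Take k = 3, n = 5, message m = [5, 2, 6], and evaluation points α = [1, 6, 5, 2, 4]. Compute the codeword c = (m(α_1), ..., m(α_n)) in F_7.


c = [6, 2, 4, 5, 4]

Message polynomial: m(x) = 5 + 2·x + 6·x^2 (mod 7).
For each evaluation point α_i, compute m(α_i) mod 7:
  α_1 = 1: Horner steps 6 → 1 → 6, so m(1) = 6.
  α_2 = 6: Horner steps 6 → 3 → 2, so m(6) = 2.
  α_3 = 5: Horner steps 6 → 4 → 4, so m(5) = 4.
  α_4 = 2: Horner steps 6 → 0 → 5, so m(2) = 5.
  α_5 = 4: Horner steps 6 → 5 → 4, so m(4) = 4.
Codeword c = [6, 2, 4, 5, 4] ∈ F_7^5.


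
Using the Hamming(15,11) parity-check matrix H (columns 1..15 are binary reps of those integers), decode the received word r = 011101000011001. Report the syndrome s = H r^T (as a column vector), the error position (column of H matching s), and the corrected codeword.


s = (1, 0, 1, 1)^T, error position = 11, corrected codeword c = 011101000001001

Compute s = H r^T mod 2 one row at a time:
  s_1 = 0 + 0 + 0 + 1 + 1 + 0 + 0 + 1 = 3 ≡ 1 (mod 2).
  s_2 = 1 + 0 + 1 + 0 + 1 + 0 + 0 + 1 = 4 ≡ 0 (mod 2).
  s_3 = 1 + 1 + 1 + 0 + 0 + 1 + 0 + 1 = 5 ≡ 1 (mod 2).
  s_4 = 0 + 1 + 0 + 0 + 0 + 1 + 0 + 1 = 3 ≡ 1 (mod 2).
s = (1, 0, 1, 1)^T — this equals column 11 of H (binary 1011), so error is at position 11.
Correct: flip bit 11 of r = 011101000011001 to get c = 011101000001001.


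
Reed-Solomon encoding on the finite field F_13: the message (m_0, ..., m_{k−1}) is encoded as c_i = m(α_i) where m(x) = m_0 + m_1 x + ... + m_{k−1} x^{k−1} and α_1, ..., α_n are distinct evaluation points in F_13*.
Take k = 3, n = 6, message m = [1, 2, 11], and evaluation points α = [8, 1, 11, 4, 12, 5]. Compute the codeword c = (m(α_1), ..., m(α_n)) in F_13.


c = [6, 1, 2, 3, 10, 0]

Message polynomial: m(x) = 1 + 2·x + 11·x^2 (mod 13).
For each evaluation point α_i, compute m(α_i) mod 13:
  α_1 = 8: Horner steps 11 → 12 → 6, so m(8) = 6.
  α_2 = 1: Horner steps 11 → 0 → 1, so m(1) = 1.
  α_3 = 11: Horner steps 11 → 6 → 2, so m(11) = 2.
  α_4 = 4: Horner steps 11 → 7 → 3, so m(4) = 3.
  α_5 = 12: Horner steps 11 → 4 → 10, so m(12) = 10.
  α_6 = 5: Horner steps 11 → 5 → 0, so m(5) = 0.
Codeword c = [6, 1, 2, 3, 10, 0] ∈ F_13^6.


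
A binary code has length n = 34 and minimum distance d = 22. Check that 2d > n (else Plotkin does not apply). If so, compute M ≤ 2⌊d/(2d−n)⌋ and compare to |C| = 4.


Plotkin bound M ≤ 4; given |C| = 4 ≤ bound (satisfied).

Check applicability: 2d = 44, n = 34.
2d − n = 10 > 0, so Plotkin applies.
Compute d/(2d−n) = 22/10 ≈ 2.2000.
⌊d/(2d−n)⌋ = 2.
Plotkin bound: M ≤ 2·2 = 4.
Given |C| = 4, check: satisfied.
This |C| is at the Plotkin bound.


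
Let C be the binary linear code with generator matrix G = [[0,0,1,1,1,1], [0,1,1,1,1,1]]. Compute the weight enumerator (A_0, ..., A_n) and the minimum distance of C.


Weight distribution: A_0 = 1, A_1 = 1, A_4 = 1, A_5 = 1. Minimum distance d = 1.

Enumerate all 2^2 = 4 messages m ∈ F_2^2.
For each, compute codeword c = mG in F_2^6, then tally its weight.
  m = 00 → c = 000000, weight = 0.
  m = 10 → c = 001111, weight = 4.
  m = 01 → c = 011111, weight = 5.
  m = 11 → c = 010000, weight = 1.
Tally weights:
  weight 0: 1 codewords.
  weight 1: 1 codewords.
  weight 4: 1 codewords.
  weight 5: 1 codewords.
Minimum distance d = smallest w > 0 with A_w > 0 = 1.
Sanity: Σ A_w = 4 = 2^2 = 4 ✓.


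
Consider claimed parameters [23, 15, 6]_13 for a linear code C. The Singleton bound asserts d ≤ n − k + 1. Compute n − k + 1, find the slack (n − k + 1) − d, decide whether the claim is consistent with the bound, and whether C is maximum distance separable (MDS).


Singleton RHS = n − k + 1 = 9, slack = 3, bound satisfied, not MDS.

Singleton bound: d ≤ n − k + 1.
Here n = 23, k = 15, so n − k + 1 = 9.
Given d = 6, check d ≤ 9: YES.
Slack = (n − k + 1) − d = 3.
The code is NOT MDS (slack = 3 > 0).
Description: the claimed parameters are [23, 15, 6]_13; such a code would be non-MDS.


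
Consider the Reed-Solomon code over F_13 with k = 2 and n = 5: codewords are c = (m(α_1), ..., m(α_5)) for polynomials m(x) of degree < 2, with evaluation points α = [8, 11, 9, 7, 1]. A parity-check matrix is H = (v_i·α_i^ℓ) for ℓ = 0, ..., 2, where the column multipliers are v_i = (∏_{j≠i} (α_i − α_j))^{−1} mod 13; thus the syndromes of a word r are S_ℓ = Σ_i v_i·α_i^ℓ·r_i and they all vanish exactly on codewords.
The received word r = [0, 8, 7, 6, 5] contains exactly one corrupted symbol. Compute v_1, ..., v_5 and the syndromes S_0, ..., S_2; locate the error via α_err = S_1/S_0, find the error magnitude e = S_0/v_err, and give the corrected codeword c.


S = (9, 9, 9), error at position 5, error magnitude e = 2, c = [0, 8, 7, 6, 3].

Step 1: column multipliers v_i = (∏_{j≠i}(α_i − α_j))^{−1} mod 13.
  i = 1 (α = 8): (8−11)(8−9)(8−7)(8−1) = (−3)·(−1)·1·7 = 21 ≡ 8, so v_1 = 8^{−1} = 5 (mod 13).
  i = 2 (α = 11): (11−8)(11−9)(11−7)(11−1) = 3·2·4·10 = 240 ≡ 6, so v_2 = 6^{−1} = 11 (mod 13).
  i = 3 (α = 9): (9−8)(9−11)(9−7)(9−1) = 1·(−2)·2·8 = −32 ≡ 7, so v_3 = 7^{−1} = 2 (mod 13).
  i = 4 (α = 7): (7−8)(7−11)(7−9)(7−1) = (−1)·(−4)·(−2)·6 = −48 ≡ 4, so v_4 = 4^{−1} = 10 (mod 13).
  i = 5 (α = 1): (1−8)(1−11)(1−9)(1−7) = (−7)·(−10)·(−8)·(−6) = 3360 ≡ 6, so v_5 = 6^{−1} = 11 (mod 13).
  v = [5, 11, 2, 10, 11].
Step 2: syndromes of r = [0, 8, 7, 6, 5] (all sums mod 13).
  S_0 = Σ v_i r_i = 5·0 + 11·8 + 2·7 + 10·6 + 11·5 = 217 ≡ 9.
  S_1 = Σ v_i α_i r_i = 5·8·0 + 11·11·8 + 2·9·7 + 10·7·6 + 11·1·5 = 1569 ≡ 9.
  α_i^2 mod 13 = [12, 4, 3, 10, 1].
  S_2 = Σ v_i α_i^2 r_i = 5·12·0 + 11·4·8 + 2·3·7 + 10·10·6 + 11·1·5 = 1049 ≡ 9.
  S = (9, 9, 9) ≠ 0, so r is not a codeword (an error is present).
Step 3: locate the error. For a single error e at position i, S_ℓ = v_i·e·α_i^ℓ, so α_err = S_1/S_0.
  S_0^{−1} = 9^{−1} = 3 (mod 13), so α_err = 9·3 = 27 ≡ 1 = α_5. Error position i = 5.
  Consistency check: S_2/S_1 = 9·3 = 27 ≡ 1 = α_err ✓ (single-error assumption holds).
Step 4: error magnitude e = S_0/v_5 = S_0·∏_{j≠5}(α_5 − α_j) = 9·6 = 54 ≡ 2 (mod 13).
Step 5: correct position 5: c_5 = r_5 − e = 5 − 2 ≡ 3 (mod 13). Hence c = [0, 8, 7, 6, 3].
  Check: interpolating c through the α_i gives m(x) = 9 + 7·x (degree < 2) with m(α_i) = c_i for every i, so c is indeed a codeword.


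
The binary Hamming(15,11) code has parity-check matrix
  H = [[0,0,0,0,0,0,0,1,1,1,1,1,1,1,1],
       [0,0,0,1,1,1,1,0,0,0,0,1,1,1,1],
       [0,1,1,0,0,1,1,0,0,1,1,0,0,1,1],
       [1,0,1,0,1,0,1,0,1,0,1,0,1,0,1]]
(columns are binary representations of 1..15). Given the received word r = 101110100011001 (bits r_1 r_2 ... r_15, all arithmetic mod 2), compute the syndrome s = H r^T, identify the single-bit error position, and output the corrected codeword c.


s = (1, 1, 0, 0)^T, error position = 12, corrected codeword c = 101110100010001

Compute s = H r^T mod 2 one row at a time:
  s_1 = 0 + 0 + 0 + 1 + 1 + 0 + 0 + 1 = 3 ≡ 1 (mod 2).
  s_2 = 1 + 1 + 0 + 1 + 1 + 0 + 0 + 1 = 5 ≡ 1 (mod 2).
  s_3 = 0 + 1 + 0 + 1 + 0 + 1 + 0 + 1 = 4 ≡ 0 (mod 2).
  s_4 = 1 + 1 + 1 + 1 + 0 + 1 + 0 + 1 = 6 ≡ 0 (mod 2).
s = (1, 1, 0, 0)^T — this equals column 12 of H (binary 1100), so error is at position 12.
Correct: flip bit 12 of r = 101110100011001 to get c = 101110100010001.


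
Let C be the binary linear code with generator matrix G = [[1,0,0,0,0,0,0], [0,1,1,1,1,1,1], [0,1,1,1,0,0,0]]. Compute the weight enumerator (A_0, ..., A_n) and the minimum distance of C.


Weight distribution: A_0 = 1, A_1 = 1, A_3 = 2, A_4 = 2, A_6 = 1, A_7 = 1. Minimum distance d = 1.

Enumerate all 2^3 = 8 messages m ∈ F_2^3.
For each, compute codeword c = mG in F_2^7, then tally its weight.
  m = 000 → c = 0000000, weight = 0.
  m = 100 → c = 1000000, weight = 1.
  m = 010 → c = 0111111, weight = 6.
  m = 110 → c = 1111111, weight = 7.
  m = 001 → c = 0111000, weight = 3.
  m = 101 → c = 1111000, weight = 4.
  m = 011 → c = 0000111, weight = 3.
  m = 111 → c = 1000111, weight = 4.
Tally weights:
  weight 0: 1 codewords.
  weight 1: 1 codewords.
  weight 3: 2 codewords.
  weight 4: 2 codewords.
  weight 6: 1 codewords.
  weight 7: 1 codewords.
Minimum distance d = smallest w > 0 with A_w > 0 = 1.
Sanity: Σ A_w = 8 = 2^3 = 8 ✓.


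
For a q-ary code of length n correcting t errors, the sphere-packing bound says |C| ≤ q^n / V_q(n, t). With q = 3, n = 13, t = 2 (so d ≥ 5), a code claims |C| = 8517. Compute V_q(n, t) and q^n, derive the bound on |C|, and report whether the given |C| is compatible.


V_q(n, t) = 339, q^n = 1594323, Hamming bound = 4703, |C| = 8517 > bound (violated).

Step 1: Compute V_q(n, t) = Σ_{j=0}^2 C(n, j) (q−1)^j.
  j = 0: C(13,0)·(2)^0 = 1·1 = 1.
  j = 1: C(13,1)·(2)^1 = 13·2 = 26.
  j = 2: C(13,2)·(2)^2 = 78·4 = 312.
  V_q(n, t) = 1 + 26 + 312 = 339.
Step 2: q^n = 3^13 = 1594323.
Step 3: Hamming bound ⌊q^n / V_q(n,t)⌋ = ⌊1594323/339⌋ = 4703.
Step 4: Compare |C| = 8517 to 4703: violated.
The claimed |C| lies above the Hamming bound, so no 3-ary code of length 13 with d ≥ 5 can have 8517 codewords.


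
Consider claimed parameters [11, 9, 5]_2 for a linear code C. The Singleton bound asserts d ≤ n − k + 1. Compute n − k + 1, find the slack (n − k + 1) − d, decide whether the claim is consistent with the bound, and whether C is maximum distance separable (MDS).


Singleton RHS = n − k + 1 = 3, slack = -2, bound violated (no such code; not MDS).

Singleton bound: d ≤ n − k + 1.
Here n = 11, k = 9, so n − k + 1 = 3.
Given d = 5, check d ≤ 3: NO.
Slack = (n − k + 1) − d = -2.
The slack is negative: d = 5 exceeds n − k + 1 = 3 by 2, so the Singleton bound is violated and no linear [11, 9, 5]_2 code can exist. In particular it is not MDS (MDS requires d = n − k + 1 exactly).
Description: the claimed parameters are [11, 9, 5]_2; such a code would be impossible (violates the Singleton bound).


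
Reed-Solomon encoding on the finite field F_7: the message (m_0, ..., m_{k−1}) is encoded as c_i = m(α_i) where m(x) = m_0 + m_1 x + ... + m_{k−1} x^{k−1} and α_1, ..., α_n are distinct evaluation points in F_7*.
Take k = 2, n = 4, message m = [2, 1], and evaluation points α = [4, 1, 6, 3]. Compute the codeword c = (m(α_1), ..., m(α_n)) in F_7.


c = [6, 3, 1, 5]

Message polynomial: m(x) = 2 + 1·x (mod 7).
For each evaluation point α_i, compute m(α_i) mod 7:
  α_1 = 4: Horner steps 1 → 6, so m(4) = 6.
  α_2 = 1: Horner steps 1 → 3, so m(1) = 3.
  α_3 = 6: Horner steps 1 → 1, so m(6) = 1.
  α_4 = 3: Horner steps 1 → 5, so m(3) = 5.
Codeword c = [6, 3, 1, 5] ∈ F_7^4.


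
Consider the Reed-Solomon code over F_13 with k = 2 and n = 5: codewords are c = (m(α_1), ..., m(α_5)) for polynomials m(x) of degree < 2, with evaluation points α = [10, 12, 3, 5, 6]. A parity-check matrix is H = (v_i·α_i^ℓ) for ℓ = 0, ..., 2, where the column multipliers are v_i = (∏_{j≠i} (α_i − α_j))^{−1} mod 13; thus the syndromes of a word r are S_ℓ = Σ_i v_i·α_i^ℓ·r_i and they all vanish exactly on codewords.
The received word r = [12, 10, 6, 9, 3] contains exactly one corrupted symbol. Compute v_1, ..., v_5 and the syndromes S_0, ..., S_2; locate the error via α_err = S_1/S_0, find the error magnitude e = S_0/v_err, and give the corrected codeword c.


S = (12, 8, 1), error at position 4, error magnitude e = 5, c = [12, 10, 6, 4, 3].

Step 1: column multipliers v_i = (∏_{j≠i}(α_i − α_j))^{−1} mod 13.
  i = 1 (α = 10): (10−12)(10−3)(10−5)(10−6) = (−2)·7·5·4 = −280 ≡ 6, so v_1 = 6^{−1} = 11 (mod 13).
  i = 2 (α = 12): (12−10)(12−3)(12−5)(12−6) = 2·9·7·6 = 756 ≡ 2, so v_2 = 2^{−1} = 7 (mod 13).
  i = 3 (α = 3): (3−10)(3−12)(3−5)(3−6) = (−7)·(−9)·(−2)·(−3) = 378 ≡ 1, so v_3 = 1^{−1} = 1 (mod 13).
  i = 4 (α = 5): (5−10)(5−12)(5−3)(5−6) = (−5)·(−7)·2·(−1) = −70 ≡ 8, so v_4 = 8^{−1} = 5 (mod 13).
  i = 5 (α = 6): (6−10)(6−12)(6−3)(6−5) = (−4)·(−6)·3·1 = 72 ≡ 7, so v_5 = 7^{−1} = 2 (mod 13).
  v = [11, 7, 1, 5, 2].
Step 2: syndromes of r = [12, 10, 6, 9, 3] (all sums mod 13).
  S_0 = Σ v_i r_i = 11·12 + 7·10 + 1·6 + 5·9 + 2·3 = 259 ≡ 12.
  S_1 = Σ v_i α_i r_i = 11·10·12 + 7·12·10 + 1·3·6 + 5·5·9 + 2·6·3 = 2439 ≡ 8.
  α_i^2 mod 13 = [9, 1, 9, 12, 10].
  S_2 = Σ v_i α_i^2 r_i = 11·9·12 + 7·1·10 + 1·9·6 + 5·12·9 + 2·10·3 = 1912 ≡ 1.
  S = (12, 8, 1) ≠ 0, so r is not a codeword (an error is present).
Step 3: locate the error. For a single error e at position i, S_ℓ = v_i·e·α_i^ℓ, so α_err = S_1/S_0.
  S_0^{−1} = 12^{−1} = 12 (mod 13), so α_err = 8·12 = 96 ≡ 5 = α_4. Error position i = 4.
  Consistency check: S_2/S_1 = 1·5 = 5 ≡ 5 = α_err ✓ (single-error assumption holds).
Step 4: error magnitude e = S_0/v_4 = S_0·∏_{j≠4}(α_4 − α_j) = 12·8 = 96 ≡ 5 (mod 13).
Step 5: correct position 4: c_4 = r_4 − e = 9 − 5 ≡ 4 (mod 13). Hence c = [12, 10, 6, 4, 3].
  Check: interpolating c through the α_i gives m(x) = 9 + 12·x (degree < 2) with m(α_i) = c_i for every i, so c is indeed a codeword.
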